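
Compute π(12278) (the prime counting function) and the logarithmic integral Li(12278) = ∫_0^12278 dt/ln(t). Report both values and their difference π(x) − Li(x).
π(12278) = 1468;  Li(12278) ≈ 1490.66;  π(x) − Li(x) ≈ -22.66.

Direct count of primes ≤ 12278 gives π(12278) = 1468. Numerical evaluation of the logarithmic integral gives Li(12278) ≈ 1490.66. The difference π(x) − Li(x) ≈ -22.66 is typically negative for small/moderate x (Li(x) overestimates), though Littlewood's theorem shows this sign changes infinitely often.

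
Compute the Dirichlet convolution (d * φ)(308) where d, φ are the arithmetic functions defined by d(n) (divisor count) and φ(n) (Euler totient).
(d * φ)(308) = 672

Divisors of 308: [1, 2, 4, 7, 11, 14, 22, 28, 44, 77, 154, 308]. For each d | 308:
  d = 1: d(1) · φ(308/1) = 1 · 120 = 120
  d = 2: d(2) · φ(308/2) = 2 · 60 = 120
  d = 4: d(4) · φ(308/4) = 3 · 60 = 180
  d = 7: d(7) · φ(308/7) = 2 · 20 = 40
  d = 11: d(11) · φ(308/11) = 2 · 12 = 24
  d = 14: d(14) · φ(308/14) = 4 · 10 = 40
  d = 22: d(22) · φ(308/22) = 4 · 6 = 24
  d = 28: d(28) · φ(308/28) = 6 · 10 = 60
  d = 44: d(44) · φ(308/44) = 6 · 6 = 36
  d = 77: d(77) · φ(308/77) = 4 · 2 = 8
  d = 154: d(154) · φ(308/154) = 8 · 1 = 8
  d = 308: d(308) · φ(308/308) = 12 · 1 = 12
Summing: (d * φ)(308) = 120 + 120 + 180 + 40 + 24 + 40 + 24 + 60 + 36 + 8 + 8 + 12 = 672.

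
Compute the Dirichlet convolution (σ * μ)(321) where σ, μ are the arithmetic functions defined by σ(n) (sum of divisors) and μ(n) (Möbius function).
(σ * μ)(321) = 321

Divisors of 321: [1, 3, 107, 321]. For each d | 321:
  d = 1: σ(1) · μ(321/1) = 1 · 1 = 1
  d = 3: σ(3) · μ(321/3) = 4 · -1 = -4
  d = 107: σ(107) · μ(321/107) = 108 · -1 = -108
  d = 321: σ(321) · μ(321/321) = 432 · 1 = 432
Summing: (σ * μ)(321) = 1 + -4 + -108 + 432 = 321.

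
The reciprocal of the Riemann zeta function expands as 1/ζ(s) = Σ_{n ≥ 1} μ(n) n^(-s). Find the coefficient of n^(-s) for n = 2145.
μ(2145) = 1

Factor n = 2145 = 3 · 5 · 11 · 13. μ(n) = 0 if any exponent ≥ 2 (not squarefree); otherwise μ(n) = (−1)^{ω(n)} where ω(n) is the number of distinct prime factors. Applying: μ(2145) = 1.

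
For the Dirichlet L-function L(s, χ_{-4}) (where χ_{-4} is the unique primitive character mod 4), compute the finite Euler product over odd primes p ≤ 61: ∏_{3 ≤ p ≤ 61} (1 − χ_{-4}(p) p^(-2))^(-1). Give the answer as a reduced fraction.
∏ = 41649646786025278187758845901/45453901250007819878400000000

The odd primes p ≤ 61 are [3, 5, 7, 11, 13, 17, 19, 23, 29, 31, 37, 41, 43, 47, 53, 59, 61]. For each, χ(p) = 1 if p ≡ 1 mod 4, χ(p) = −1 if p ≡ 3 mod 4. Taking (1 − χ(p)/p^2)^(-1) = p^2/(p^2 − χ(p)): (1 − (-1)/3^2)^(-1) · (1 − (1)/5^2)^(-1) · (1 − (-1)/7^2)^(-1) · (1 − (-1)/11^2)^(-1) · (1 − (1)/13^2)^(-1) · (1 − (1)/17^2)^(-1) · (1 − (-1)/19^2)^(-1) · (1 − (-1)/23^2)^(-1) · (1 − (1)/29^2)^(-1) · (1 − (-1)/31^2)^(-1) · (1 − (1)/37^2)^(-1) · (1 − (1)/41^2)^(-1) · (1 − (-1)/43^2)^(-1) · (1 − (-1)/47^2)^(-1) · (1 − (1)/53^2)^(-1) · (1 − (-1)/59^2)^(-1) · (1 − (1)/61^2)^(-1) = 41649646786025278187758845901/45453901250007819878400000000.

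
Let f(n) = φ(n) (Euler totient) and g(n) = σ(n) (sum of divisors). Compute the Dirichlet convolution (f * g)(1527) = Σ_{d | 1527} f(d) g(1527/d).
(φ * σ)(1527) = 6108

Divisors of 1527: [1, 3, 509, 1527]. For each d | 1527:
  d = 1: φ(1) · σ(1527/1) = 1 · 2040 = 2040
  d = 3: φ(3) · σ(1527/3) = 2 · 510 = 1020
  d = 509: φ(509) · σ(1527/509) = 508 · 4 = 2032
  d = 1527: φ(1527) · σ(1527/1527) = 1016 · 1 = 1016
Summing: (φ * σ)(1527) = 2040 + 1020 + 2032 + 1016 = 6108.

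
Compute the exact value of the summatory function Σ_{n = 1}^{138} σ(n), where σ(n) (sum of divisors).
Σ_{n ≤ 138} σ(n) = 15731

Compute σ(n) for each 1 ≤ n ≤ 138: σ(1) = 1, σ(2) = 3, σ(3) = 4, σ(4) = 7, σ(5) = 6, σ(6) = 12, σ(7) = 8, σ(8) = 15, σ(9) = 13, σ(10) = 18, σ(11) = 12, σ(12) = 28, σ(13) = 14, σ(14) = 24, σ(15) = 24, σ(16) = 31, σ(17) = 18, σ(18) = 39, σ(19) = 20, σ(20) = 42, σ(21) = 32, σ(22) = 36, σ(23) = 24, σ(24) = 60, σ(25) = 31, σ(26) = 42, σ(27) = 40, σ(28) = 56, σ(29) = 30, σ(30) = 72, σ(31) = 32, σ(32) = 63, σ(33) = 48, σ(34) = 54, σ(35) = 48, σ(36) = 91, σ(37) = 38, σ(38) = 60, σ(39) = 56, σ(40) = 90, σ(41) = 42, σ(42) = 96, σ(43) = 44, σ(44) = 84, σ(45) = 78, σ(46) = 72, σ(47) = 48, σ(48) = 124, σ(49) = 57, σ(50) = 93, σ(51) = 72, σ(52) = 98, σ(53) = 54, σ(54) = 120, σ(55) = 72, σ(56) = 120, σ(57) = 80, σ(58) = 90, σ(59) = 60, σ(60) = 168, σ(61) = 62, σ(62) = 96, σ(63) = 104, σ(64) = 127, σ(65) = 84, σ(66) = 144, σ(67) = 68, σ(68) = 126, σ(69) = 96, σ(70) = 144, σ(71) = 72, σ(72) = 195, σ(73) = 74, σ(74) = 114, σ(75) = 124, σ(76) = 140, σ(77) = 96, σ(78) = 168, σ(79) = 80, σ(80) = 186, σ(81) = 121, σ(82) = 126, σ(83) = 84, σ(84) = 224, σ(85) = 108, σ(86) = 132, σ(87) = 120, σ(88) = 180, σ(89) = 90, σ(90) = 234, σ(91) = 112, σ(92) = 168, σ(93) = 128, σ(94) = 144, σ(95) = 120, σ(96) = 252, σ(97) = 98, σ(98) = 171, σ(99) = 156, σ(100) = 217, σ(101) = 102, σ(102) = 216, σ(103) = 104, σ(104) = 210, σ(105) = 192, σ(106) = 162, σ(107) = 108, σ(108) = 280, σ(109) = 110, σ(110) = 216, σ(111) = 152, σ(112) = 248, σ(113) = 114, σ(114) = 240, σ(115) = 144, σ(116) = 210, σ(117) = 182, σ(118) = 180, σ(119) = 144, σ(120) = 360, σ(121) = 133, σ(122) = 186, σ(123) = 168, σ(124) = 224, σ(125) = 156, σ(126) = 312, σ(127) = 128, σ(128) = 255, σ(129) = 176, σ(130) = 252, σ(131) = 132, σ(132) = 336, σ(133) = 160, σ(134) = 204, σ(135) = 240, σ(136) = 270, σ(137) = 138, σ(138) = 288. Summing all 138 values: 15731. (Average order: Σ_{n ≤ x} σ(n) ~ (π²/12) x². For x = 138, (π²/12)·138² ≈ 15663.06.)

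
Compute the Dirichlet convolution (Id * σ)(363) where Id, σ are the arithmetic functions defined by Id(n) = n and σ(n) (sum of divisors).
(Id * σ)(363) = 2702

Divisors of 363: [1, 3, 11, 33, 121, 363]. For each d | 363:
  d = 1: Id(1) · σ(363/1) = 1 · 532 = 532
  d = 3: Id(3) · σ(363/3) = 3 · 133 = 399
  d = 11: Id(11) · σ(363/11) = 11 · 48 = 528
  d = 33: Id(33) · σ(363/33) = 33 · 12 = 396
  d = 121: Id(121) · σ(363/121) = 121 · 4 = 484
  d = 363: Id(363) · σ(363/363) = 363 · 1 = 363
Summing: (Id * σ)(363) = 532 + 399 + 528 + 396 + 484 + 363 = 2702.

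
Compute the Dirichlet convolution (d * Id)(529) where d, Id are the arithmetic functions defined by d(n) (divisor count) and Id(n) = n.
(d * Id)(529) = 578

Divisors of 529: [1, 23, 529]. For each d | 529:
  d = 1: d(1) · Id(529/1) = 1 · 529 = 529
  d = 23: d(23) · Id(529/23) = 2 · 23 = 46
  d = 529: d(529) · Id(529/529) = 3 · 1 = 3
Summing: (d * Id)(529) = 529 + 46 + 3 = 578.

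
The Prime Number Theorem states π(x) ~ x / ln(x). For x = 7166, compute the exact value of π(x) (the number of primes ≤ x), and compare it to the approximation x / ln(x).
π(7166) = 916;  x/ln(x) ≈ 807.25;  relative error ≈ 11.87%.

Directly count primes up to 7166: π(7166) = 916. The PNT approximation gives 7166/ln(7166) ≈ 7166/8.87710 ≈ 807.25. Relative error (π(x) − x/ln(x)) / π(x) ≈ 11.87%; the approximation is known to undercount slightly (Li(x) is a better estimate).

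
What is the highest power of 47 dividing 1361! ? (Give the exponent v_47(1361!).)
v_47(1361!) = 28

Legendre's formula: v_p(n!) = Σ_{k ≥ 1} ⌊n / p^k⌋. For p = 47, n = 1361, the terms are:
  ⌊1361/47^1⌋ = ⌊1361/47⌋ = 28
(the next term ⌊1361/47^2⌋ = 0, terminating the sum). Summing: v_47(1361!) = 28 = 28.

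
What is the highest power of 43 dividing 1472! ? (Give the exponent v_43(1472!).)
v_43(1472!) = 34

Legendre's formula: v_p(n!) = Σ_{k ≥ 1} ⌊n / p^k⌋. For p = 43, n = 1472, the terms are:
  ⌊1472/43^1⌋ = ⌊1472/43⌋ = 34
(the next term ⌊1472/43^2⌋ = 0, terminating the sum). Summing: v_43(1472!) = 34 = 34.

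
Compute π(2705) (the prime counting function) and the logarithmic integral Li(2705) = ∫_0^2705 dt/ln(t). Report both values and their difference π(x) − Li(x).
π(2705) = 393;  Li(2705) ≈ 405.68;  π(x) − Li(x) ≈ -12.68.

Direct count of primes ≤ 2705 gives π(2705) = 393. Numerical evaluation of the logarithmic integral gives Li(2705) ≈ 405.68. The difference π(x) − Li(x) ≈ -12.68 is typically negative for small/moderate x (Li(x) overestimates), though Littlewood's theorem shows this sign changes infinitely often.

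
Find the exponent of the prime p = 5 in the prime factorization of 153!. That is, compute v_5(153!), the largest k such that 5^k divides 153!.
v_5(153!) = 37

Legendre's formula: v_p(n!) = Σ_{k ≥ 1} ⌊n / p^k⌋. For p = 5, n = 153, the terms are:
  ⌊153/5^1⌋ = ⌊153/5⌋ = 30
  ⌊153/5^2⌋ = ⌊153/25⌋ = 6
  ⌊153/5^3⌋ = ⌊153/125⌋ = 1
(the next term ⌊153/5^4⌋ = 0, terminating the sum). Summing: v_5(153!) = 30 + 6 + 1 = 37.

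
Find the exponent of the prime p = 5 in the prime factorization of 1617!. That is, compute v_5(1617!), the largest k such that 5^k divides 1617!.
v_5(1617!) = 401

Legendre's formula: v_p(n!) = Σ_{k ≥ 1} ⌊n / p^k⌋. For p = 5, n = 1617, the terms are:
  ⌊1617/5^1⌋ = ⌊1617/5⌋ = 323
  ⌊1617/5^2⌋ = ⌊1617/25⌋ = 64
  ⌊1617/5^3⌋ = ⌊1617/125⌋ = 12
  ⌊1617/5^4⌋ = ⌊1617/625⌋ = 2
(the next term ⌊1617/5^5⌋ = 0, terminating the sum). Summing: v_5(1617!) = 323 + 64 + 12 + 2 = 401.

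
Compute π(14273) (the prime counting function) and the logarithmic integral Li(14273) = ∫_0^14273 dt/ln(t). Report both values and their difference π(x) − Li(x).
π(14273) = 1675;  Li(14273) ≈ 1700.83;  π(x) − Li(x) ≈ -25.83.

Direct count of primes ≤ 14273 gives π(14273) = 1675. Numerical evaluation of the logarithmic integral gives Li(14273) ≈ 1700.83. The difference π(x) − Li(x) ≈ -25.83 is typically negative for small/moderate x (Li(x) overestimates), though Littlewood's theorem shows this sign changes infinitely often.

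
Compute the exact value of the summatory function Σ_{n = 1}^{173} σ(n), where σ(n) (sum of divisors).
Σ_{n ≤ 173} σ(n) = 24604

Compute σ(n) for each 1 ≤ n ≤ 173: σ(1) = 1, σ(2) = 3, σ(3) = 4, σ(4) = 7, σ(5) = 6, σ(6) = 12, σ(7) = 8, σ(8) = 15, σ(9) = 13, σ(10) = 18, σ(11) = 12, σ(12) = 28, σ(13) = 14, σ(14) = 24, σ(15) = 24, σ(16) = 31, σ(17) = 18, σ(18) = 39, σ(19) = 20, σ(20) = 42, σ(21) = 32, σ(22) = 36, σ(23) = 24, σ(24) = 60, σ(25) = 31, σ(26) = 42, σ(27) = 40, σ(28) = 56, σ(29) = 30, σ(30) = 72, σ(31) = 32, σ(32) = 63, σ(33) = 48, σ(34) = 54, σ(35) = 48, σ(36) = 91, σ(37) = 38, σ(38) = 60, σ(39) = 56, σ(40) = 90, σ(41) = 42, σ(42) = 96, σ(43) = 44, σ(44) = 84, σ(45) = 78, σ(46) = 72, σ(47) = 48, σ(48) = 124, σ(49) = 57, σ(50) = 93, σ(51) = 72, σ(52) = 98, σ(53) = 54, σ(54) = 120, σ(55) = 72, σ(56) = 120, σ(57) = 80, σ(58) = 90, σ(59) = 60, σ(60) = 168, σ(61) = 62, σ(62) = 96, σ(63) = 104, σ(64) = 127, σ(65) = 84, σ(66) = 144, σ(67) = 68, σ(68) = 126, σ(69) = 96, σ(70) = 144, σ(71) = 72, σ(72) = 195, σ(73) = 74, σ(74) = 114, σ(75) = 124, σ(76) = 140, σ(77) = 96, σ(78) = 168, σ(79) = 80, σ(80) = 186, σ(81) = 121, σ(82) = 126, σ(83) = 84, σ(84) = 224, σ(85) = 108, σ(86) = 132, σ(87) = 120, σ(88) = 180, σ(89) = 90, σ(90) = 234, σ(91) = 112, σ(92) = 168, σ(93) = 128, σ(94) = 144, σ(95) = 120, σ(96) = 252, σ(97) = 98, σ(98) = 171, σ(99) = 156, σ(100) = 217, σ(101) = 102, σ(102) = 216, σ(103) = 104, σ(104) = 210, σ(105) = 192, σ(106) = 162, σ(107) = 108, σ(108) = 280, σ(109) = 110, σ(110) = 216, σ(111) = 152, σ(112) = 248, σ(113) = 114, σ(114) = 240, σ(115) = 144, σ(116) = 210, σ(117) = 182, σ(118) = 180, σ(119) = 144, σ(120) = 360, σ(121) = 133, σ(122) = 186, σ(123) = 168, σ(124) = 224, σ(125) = 156, σ(126) = 312, σ(127) = 128, σ(128) = 255, σ(129) = 176, σ(130) = 252, σ(131) = 132, σ(132) = 336, σ(133) = 160, σ(134) = 204, σ(135) = 240, σ(136) = 270, σ(137) = 138, σ(138) = 288, σ(139) = 140, σ(140) = 336, σ(141) = 192, σ(142) = 216, σ(143) = 168, σ(144) = 403, σ(145) = 180, σ(146) = 222, σ(147) = 228, σ(148) = 266, σ(149) = 150, σ(150) = 372, σ(151) = 152, σ(152) = 300, σ(153) = 234, σ(154) = 288, σ(155) = 192, σ(156) = 392, σ(157) = 158, σ(158) = 240, σ(159) = 216, σ(160) = 378, σ(161) = 192, σ(162) = 363, σ(163) = 164, σ(164) = 294, σ(165) = 288, σ(166) = 252, σ(167) = 168, σ(168) = 480, σ(169) = 183, σ(170) = 324, σ(171) = 260, σ(172) = 308, σ(173) = 174. Summing all 173 values: 24604. (Average order: Σ_{n ≤ x} σ(n) ~ (π²/12) x². For x = 173, (π²/12)·173² ≈ 24615.62.)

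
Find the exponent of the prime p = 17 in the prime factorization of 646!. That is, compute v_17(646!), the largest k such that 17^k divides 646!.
v_17(646!) = 40

Legendre's formula: v_p(n!) = Σ_{k ≥ 1} ⌊n / p^k⌋. For p = 17, n = 646, the terms are:
  ⌊646/17^1⌋ = ⌊646/17⌋ = 38
  ⌊646/17^2⌋ = ⌊646/289⌋ = 2
(the next term ⌊646/17^3⌋ = 0, terminating the sum). Summing: v_17(646!) = 38 + 2 = 40.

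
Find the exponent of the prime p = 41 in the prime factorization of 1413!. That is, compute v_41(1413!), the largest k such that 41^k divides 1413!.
v_41(1413!) = 34

Legendre's formula: v_p(n!) = Σ_{k ≥ 1} ⌊n / p^k⌋. For p = 41, n = 1413, the terms are:
  ⌊1413/41^1⌋ = ⌊1413/41⌋ = 34
(the next term ⌊1413/41^2⌋ = 0, terminating the sum). Summing: v_41(1413!) = 34 = 34.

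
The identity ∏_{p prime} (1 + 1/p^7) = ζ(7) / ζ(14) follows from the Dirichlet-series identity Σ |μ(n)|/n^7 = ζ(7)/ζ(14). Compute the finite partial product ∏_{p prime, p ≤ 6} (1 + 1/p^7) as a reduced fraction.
∏ = 306266941/303750000

The primes p ≤ 6 are [2, 3, 5]. For each, (1 + 1/p^7) = (p^7 + 1)/p^7. Multiplying these fractions over p ∈ [2, 3, 5] gives 306266941/303750000. (In the limit P → ∞ this tends to ζ(7)/ζ(14).)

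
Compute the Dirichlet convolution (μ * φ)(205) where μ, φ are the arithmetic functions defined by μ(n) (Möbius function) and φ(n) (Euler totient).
(μ * φ)(205) = 117

Divisors of 205: [1, 5, 41, 205]. For each d | 205:
  d = 1: μ(1) · φ(205/1) = 1 · 160 = 160
  d = 5: μ(5) · φ(205/5) = -1 · 40 = -40
  d = 41: μ(41) · φ(205/41) = -1 · 4 = -4
  d = 205: μ(205) · φ(205/205) = 1 · 1 = 1
Summing: (μ * φ)(205) = 160 + -40 + -4 + 1 = 117.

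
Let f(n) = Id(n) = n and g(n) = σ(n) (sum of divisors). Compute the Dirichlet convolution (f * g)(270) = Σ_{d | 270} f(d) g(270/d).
(Id * σ)(270) = 7810

Divisors of 270: [1, 2, 3, 5, 6, 9, 10, 15, 18, 27, 30, 45, 54, 90, 135, 270]. For each d | 270:
  d = 1: Id(1) · σ(270/1) = 1 · 720 = 720
  d = 2: Id(2) · σ(270/2) = 2 · 240 = 480
  d = 3: Id(3) · σ(270/3) = 3 · 234 = 702
  d = 5: Id(5) · σ(270/5) = 5 · 120 = 600
  d = 6: Id(6) · σ(270/6) = 6 · 78 = 468
  d = 9: Id(9) · σ(270/9) = 9 · 72 = 648
  d = 10: Id(10) · σ(270/10) = 10 · 40 = 400
  d = 15: Id(15) · σ(270/15) = 15 · 39 = 585
  d = 18: Id(18) · σ(270/18) = 18 · 24 = 432
  d = 27: Id(27) · σ(270/27) = 27 · 18 = 486
  d = 30: Id(30) · σ(270/30) = 30 · 13 = 390
  d = 45: Id(45) · σ(270/45) = 45 · 12 = 540
  d = 54: Id(54) · σ(270/54) = 54 · 6 = 324
  d = 90: Id(90) · σ(270/90) = 90 · 4 = 360
  d = 135: Id(135) · σ(270/135) = 135 · 3 = 405
  d = 270: Id(270) · σ(270/270) = 270 · 1 = 270
Summing: (Id * σ)(270) = 720 + 480 + 702 + 600 + 468 + 648 + 400 + 585 + 432 + 486 + 390 + 540 + 324 + 360 + 405 + 270 = 7810.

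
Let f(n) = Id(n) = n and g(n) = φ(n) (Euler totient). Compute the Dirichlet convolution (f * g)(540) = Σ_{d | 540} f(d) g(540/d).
(Id * φ)(540) = 5832

Divisors of 540: [1, 2, 3, 4, 5, 6, 9, 10, 12, 15, 18, 20, 27, 30, 36, 45, 54, 60, 90, 108, 135, 180, 270, 540]. For each d | 540:
  d = 1: Id(1) · φ(540/1) = 1 · 144 = 144
  d = 2: Id(2) · φ(540/2) = 2 · 72 = 144
  d = 3: Id(3) · φ(540/3) = 3 · 48 = 144
  d = 4: Id(4) · φ(540/4) = 4 · 72 = 288
  d = 5: Id(5) · φ(540/5) = 5 · 36 = 180
  d = 6: Id(6) · φ(540/6) = 6 · 24 = 144
  d = 9: Id(9) · φ(540/9) = 9 · 16 = 144
  d = 10: Id(10) · φ(540/10) = 10 · 18 = 180
  d = 12: Id(12) · φ(540/12) = 12 · 24 = 288
  d = 15: Id(15) · φ(540/15) = 15 · 12 = 180
  d = 18: Id(18) · φ(540/18) = 18 · 8 = 144
  d = 20: Id(20) · φ(540/20) = 20 · 18 = 360
  d = 27: Id(27) · φ(540/27) = 27 · 8 = 216
  d = 30: Id(30) · φ(540/30) = 30 · 6 = 180
  d = 36: Id(36) · φ(540/36) = 36 · 8 = 288
  d = 45: Id(45) · φ(540/45) = 45 · 4 = 180
  d = 54: Id(54) · φ(540/54) = 54 · 4 = 216
  d = 60: Id(60) · φ(540/60) = 60 · 6 = 360
  d = 90: Id(90) · φ(540/90) = 90 · 2 = 180
  d = 108: Id(108) · φ(540/108) = 108 · 4 = 432
  d = 135: Id(135) · φ(540/135) = 135 · 2 = 270
  d = 180: Id(180) · φ(540/180) = 180 · 2 = 360
  d = 270: Id(270) · φ(540/270) = 270 · 1 = 270
  d = 540: Id(540) · φ(540/540) = 540 · 1 = 540
Summing: (Id * φ)(540) = 144 + 144 + 144 + 288 + 180 + 144 + 144 + 180 + 288 + 180 + 144 + 360 + 216 + 180 + 288 + 180 + 216 + 360 + 180 + 432 + 270 + 360 + 270 + 540 = 5832.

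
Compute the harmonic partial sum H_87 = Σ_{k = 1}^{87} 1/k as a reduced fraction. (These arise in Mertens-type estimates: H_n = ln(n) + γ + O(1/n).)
H_87 = 3706795349055853229324900260857622319/734184632222154704090370027645633600

Direct summation: H_87 = 1 + 1/2 + ... + 1/87. The least common denominator is lcm(1, ..., 87) = 8076030954443701744994070304101969600; over this denominator the numerator is 8076030954443701744994070304101969600 + 4038015477221850872497035152050984800 + 2692010318147900581664690101367323200 + 2019007738610925436248517576025492400 + 1615206190888740348998814060820393920 + 1346005159073950290832345050683661600 + 1153718707777671677856295757728852800 + 1009503869305462718124258788012746200 + 897336772715966860554896700455774400 + 807603095444370174499407030410196960 + 734184632222154704090370027645633600 + 673002579536975145416172525341830800 + 621233150341823211153390023392459200 + 576859353888835838928147878864426400 + 538402063629580116332938020273464640 + 504751934652731359062129394006373100 + 475060644379041279117298253182468800 + 448668386357983430277448350227887200 + 425054260760194828683898437057998400 + 403801547722185087249703515205098480 + 384572902592557225952098585909617600 + 367092316111077352045185013822816800 + 351131780627987032391046534960955200 + 336501289768487572708086262670915400 + 323041238177748069799762812164078784 + 310616575170911605576695011696229600 + 299112257571988953518298900151924800 + 288429676944417919464073939432213200 + 278483826015300060172209320831102400 + 269201031814790058166469010136732320 + 260517127562700056290131300132321600 + 252375967326365679531064697003186550 + 244728210740718234696790009215211200 + 237530322189520639558649126591234400 + 230743741555534335571259151545770560 + 224334193178991715138724175113943600 + 218271106876856803918758656867620800 + 212527130380097414341949218528999200 + 207077716780607737051130007797486400 + 201900773861092543624851757602549240 + 196976364742529310853513909856145600 + 192286451296278612976049292954808800 + 187814673359155854534745821025627200 + 183546158055538676022592506911408400 + 179467354543193372110979340091154880 + 175565890313993516195523267480477600 + 171830445839227696702001495831956800 + 168250644884243786354043131335457700 + 164816958253953096836613679675550400 + 161520619088874034899881406082039392 + 158353548126347093039099417727489600 + 155308287585455802788347505848114800 + 152377942536673617830076798190603200 + 149556128785994476759149450075962400 + 146836926444430940818074005529126720 + 144214838472208959732036969716106600 + 141684753586731609561299479019332800 + 139241913007650030086104660415551200 + 136881880583791554999899496679694400 + 134600515907395029083234505068366160 + 132393950072847569590066726296753600 + 130258563781350028145065650066160800 + 128190967530852408650699528636539200 + 126187983663182839765532348501593275 + 124246630068364642230678004678491840 + 122364105370359117348395004607605600 + 120537775439458234999911497076148800 + 118765161094760319779324563295617200 + 117043926875995677463682178320318400 + 115371870777767167785629575772885280 + 113746914851319742887240426818337600 + 112167096589495857569362087556971800 + 110630561019776736232795483617835200 + 109135553438428401959379328433810400 + 107680412725916023266587604054692928 + 106263565190048707170974609264499600 + 104883518888879243441481432520804800 + 103538858390303868525565003898743200 + 102228239929667110696127472203822400 + 100950386930546271812425878801274620 + 99704085857329651172766300050641600 + 98488182371264655426756954928072800 + 97301577764381948734868316916891200 + 96143225648139306488024646477404400 + 95012128875808255823459650636493760 + 93907336679577927267372910512813600 + 92827942005100020057403106943700800 = 40774748839614385522573902869433845509, so H_87 = 40774748839614385522573902869433845509/8076030954443701744994070304101969600; reducing by gcd(40774748839614385522573902869433845509, 8076030954443701744994070304101969600) = 11 gives 3706795349055853229324900260857622319/734184632222154704090370027645633600 ≈ 5.04886. (The PNT-adjacent estimate ln(87) + γ ≈ 5.04312 matches within O(1/n).)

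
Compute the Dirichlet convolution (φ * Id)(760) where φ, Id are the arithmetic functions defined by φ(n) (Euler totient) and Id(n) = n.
(φ * Id)(760) = 6660

Divisors of 760: [1, 2, 4, 5, 8, 10, 19, 20, 38, 40, 76, 95, 152, 190, 380, 760]. For each d | 760:
  d = 1: φ(1) · Id(760/1) = 1 · 760 = 760
  d = 2: φ(2) · Id(760/2) = 1 · 380 = 380
  d = 4: φ(4) · Id(760/4) = 2 · 190 = 380
  d = 5: φ(5) · Id(760/5) = 4 · 152 = 608
  d = 8: φ(8) · Id(760/8) = 4 · 95 = 380
  d = 10: φ(10) · Id(760/10) = 4 · 76 = 304
  d = 19: φ(19) · Id(760/19) = 18 · 40 = 720
  d = 20: φ(20) · Id(760/20) = 8 · 38 = 304
  d = 38: φ(38) · Id(760/38) = 18 · 20 = 360
  d = 40: φ(40) · Id(760/40) = 16 · 19 = 304
  d = 76: φ(76) · Id(760/76) = 36 · 10 = 360
  d = 95: φ(95) · Id(760/95) = 72 · 8 = 576
  d = 152: φ(152) · Id(760/152) = 72 · 5 = 360
  d = 190: φ(190) · Id(760/190) = 72 · 4 = 288
  d = 380: φ(380) · Id(760/380) = 144 · 2 = 288
  d = 760: φ(760) · Id(760/760) = 288 · 1 = 288
Summing: (φ * Id)(760) = 760 + 380 + 380 + 608 + 380 + 304 + 720 + 304 + 360 + 304 + 360 + 576 + 360 + 288 + 288 + 288 = 6660.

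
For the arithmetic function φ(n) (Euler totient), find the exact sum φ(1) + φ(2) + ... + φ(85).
Σ_{n ≤ 85} φ(n) = 2230

Compute φ(n) for each 1 ≤ n ≤ 85: φ(1) = 1, φ(2) = 1, φ(3) = 2, φ(4) = 2, φ(5) = 4, φ(6) = 2, φ(7) = 6, φ(8) = 4, φ(9) = 6, φ(10) = 4, φ(11) = 10, φ(12) = 4, φ(13) = 12, φ(14) = 6, φ(15) = 8, φ(16) = 8, φ(17) = 16, φ(18) = 6, φ(19) = 18, φ(20) = 8, φ(21) = 12, φ(22) = 10, φ(23) = 22, φ(24) = 8, φ(25) = 20, φ(26) = 12, φ(27) = 18, φ(28) = 12, φ(29) = 28, φ(30) = 8, φ(31) = 30, φ(32) = 16, φ(33) = 20, φ(34) = 16, φ(35) = 24, φ(36) = 12, φ(37) = 36, φ(38) = 18, φ(39) = 24, φ(40) = 16, φ(41) = 40, φ(42) = 12, φ(43) = 42, φ(44) = 20, φ(45) = 24, φ(46) = 22, φ(47) = 46, φ(48) = 16, φ(49) = 42, φ(50) = 20, φ(51) = 32, φ(52) = 24, φ(53) = 52, φ(54) = 18, φ(55) = 40, φ(56) = 24, φ(57) = 36, φ(58) = 28, φ(59) = 58, φ(60) = 16, φ(61) = 60, φ(62) = 30, φ(63) = 36, φ(64) = 32, φ(65) = 48, φ(66) = 20, φ(67) = 66, φ(68) = 32, φ(69) = 44, φ(70) = 24, φ(71) = 70, φ(72) = 24, φ(73) = 72, φ(74) = 36, φ(75) = 40, φ(76) = 36, φ(77) = 60, φ(78) = 24, φ(79) = 78, φ(80) = 32, φ(81) = 54, φ(82) = 40, φ(83) = 82, φ(84) = 24, φ(85) = 64. Summing all 85 values: 2230. (Average order: Σ_{n ≤ x} φ(n) ~ (3/π²) x². For x = 85, (3/π²)·85² ≈ 2196.14.)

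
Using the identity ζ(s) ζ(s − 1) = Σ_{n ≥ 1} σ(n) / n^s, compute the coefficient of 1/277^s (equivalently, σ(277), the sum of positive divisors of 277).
σ(277) = 278

In the product (Σ m^0/m^s)(Σ k / k^s) = Σ (Σ_{d | n} d) / n^s, the coefficient of 1/n^s is σ(n) = Σ_{d | n} d. For n = 277, divisors are [1, 277]; summing: σ(277) = 278.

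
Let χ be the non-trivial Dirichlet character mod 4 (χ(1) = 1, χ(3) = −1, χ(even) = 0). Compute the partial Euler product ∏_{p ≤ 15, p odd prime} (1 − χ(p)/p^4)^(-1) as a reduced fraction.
∏ = 12412162137375/12550936856576

The odd primes p ≤ 15 are [3, 5, 7, 11, 13]. For each, χ(p) = 1 if p ≡ 1 mod 4, χ(p) = −1 if p ≡ 3 mod 4. Taking (1 − χ(p)/p^4)^(-1) = p^4/(p^4 − χ(p)): (1 − (-1)/3^4)^(-1) · (1 − (1)/5^4)^(-1) · (1 − (-1)/7^4)^(-1) · (1 − (-1)/11^4)^(-1) · (1 − (1)/13^4)^(-1) = 12412162137375/12550936856576.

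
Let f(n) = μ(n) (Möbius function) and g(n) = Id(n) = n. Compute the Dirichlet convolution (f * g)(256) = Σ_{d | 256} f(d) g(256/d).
(μ * Id)(256) = 128

Divisors of 256: [1, 2, 4, 8, 16, 32, 64, 128, 256]. For each d | 256:
  d = 1: μ(1) · Id(256/1) = 1 · 256 = 256
  d = 2: μ(2) · Id(256/2) = -1 · 128 = -128
  d = 4: μ(4) · Id(256/4) = 0 · 64 = 0
  d = 8: μ(8) · Id(256/8) = 0 · 32 = 0
  d = 16: μ(16) · Id(256/16) = 0 · 16 = 0
  d = 32: μ(32) · Id(256/32) = 0 · 8 = 0
  d = 64: μ(64) · Id(256/64) = 0 · 4 = 0
  d = 128: μ(128) · Id(256/128) = 0 · 2 = 0
  d = 256: μ(256) · Id(256/256) = 0 · 1 = 0
Summing: (μ * Id)(256) = 256 + -128 + 0 + 0 + 0 + 0 + 0 + 0 + 0 = 128.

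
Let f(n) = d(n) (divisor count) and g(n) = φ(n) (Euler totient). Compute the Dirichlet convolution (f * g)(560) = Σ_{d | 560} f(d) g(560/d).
(d * φ)(560) = 1488

Divisors of 560: [1, 2, 4, 5, 7, 8, 10, 14, 16, 20, 28, 35, 40, 56, 70, 80, 112, 140, 280, 560]. For each d | 560:
  d = 1: d(1) · φ(560/1) = 1 · 192 = 192
  d = 2: d(2) · φ(560/2) = 2 · 96 = 192
  d = 4: d(4) · φ(560/4) = 3 · 48 = 144
  d = 5: d(5) · φ(560/5) = 2 · 48 = 96
  d = 7: d(7) · φ(560/7) = 2 · 32 = 64
  d = 8: d(8) · φ(560/8) = 4 · 24 = 96
  d = 10: d(10) · φ(560/10) = 4 · 24 = 96
  d = 14: d(14) · φ(560/14) = 4 · 16 = 64
  d = 16: d(16) · φ(560/16) = 5 · 24 = 120
  d = 20: d(20) · φ(560/20) = 6 · 12 = 72
  d = 28: d(28) · φ(560/28) = 6 · 8 = 48
  d = 35: d(35) · φ(560/35) = 4 · 8 = 32
  d = 40: d(40) · φ(560/40) = 8 · 6 = 48
  d = 56: d(56) · φ(560/56) = 8 · 4 = 32
  d = 70: d(70) · φ(560/70) = 8 · 4 = 32
  d = 80: d(80) · φ(560/80) = 10 · 6 = 60
  d = 112: d(112) · φ(560/112) = 10 · 4 = 40
  d = 140: d(140) · φ(560/140) = 12 · 2 = 24
  d = 280: d(280) · φ(560/280) = 16 · 1 = 16
  d = 560: d(560) · φ(560/560) = 20 · 1 = 20
Summing: (d * φ)(560) = 192 + 192 + 144 + 96 + 64 + 96 + 96 + 64 + 120 + 72 + 48 + 32 + 48 + 32 + 32 + 60 + 40 + 24 + 16 + 20 = 1488.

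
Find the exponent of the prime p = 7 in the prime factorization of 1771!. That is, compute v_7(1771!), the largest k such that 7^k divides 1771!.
v_7(1771!) = 294

Legendre's formula: v_p(n!) = Σ_{k ≥ 1} ⌊n / p^k⌋. For p = 7, n = 1771, the terms are:
  ⌊1771/7^1⌋ = ⌊1771/7⌋ = 253
  ⌊1771/7^2⌋ = ⌊1771/49⌋ = 36
  ⌊1771/7^3⌋ = ⌊1771/343⌋ = 5
(the next term ⌊1771/7^4⌋ = 0, terminating the sum). Summing: v_7(1771!) = 253 + 36 + 5 = 294.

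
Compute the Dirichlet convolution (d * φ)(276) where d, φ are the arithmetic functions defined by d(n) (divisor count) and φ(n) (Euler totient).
(d * φ)(276) = 672

Divisors of 276: [1, 2, 3, 4, 6, 12, 23, 46, 69, 92, 138, 276]. For each d | 276:
  d = 1: d(1) · φ(276/1) = 1 · 88 = 88
  d = 2: d(2) · φ(276/2) = 2 · 44 = 88
  d = 3: d(3) · φ(276/3) = 2 · 44 = 88
  d = 4: d(4) · φ(276/4) = 3 · 44 = 132
  d = 6: d(6) · φ(276/6) = 4 · 22 = 88
  d = 12: d(12) · φ(276/12) = 6 · 22 = 132
  d = 23: d(23) · φ(276/23) = 2 · 4 = 8
  d = 46: d(46) · φ(276/46) = 4 · 2 = 8
  d = 69: d(69) · φ(276/69) = 4 · 2 = 8
  d = 92: d(92) · φ(276/92) = 6 · 2 = 12
  d = 138: d(138) · φ(276/138) = 8 · 1 = 8
  d = 276: d(276) · φ(276/276) = 12 · 1 = 12
Summing: (d * φ)(276) = 88 + 88 + 88 + 132 + 88 + 132 + 8 + 8 + 8 + 12 + 8 + 12 = 672.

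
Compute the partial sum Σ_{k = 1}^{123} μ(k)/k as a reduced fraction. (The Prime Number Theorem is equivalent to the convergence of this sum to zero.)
Σ μ(k)/k = 23090940688334333795050585396213953208427071/3161005464041760778814520629154366249327468699

Values of μ(k) for 1 ≤ k ≤ 123: μ(1) = 1, μ(2) = -1, μ(3) = -1, μ(5) = -1, μ(6) = 1, μ(7) = -1, μ(10) = 1, μ(11) = -1, μ(13) = -1, μ(14) = 1, μ(15) = 1, μ(17) = -1, μ(19) = -1, μ(21) = 1, μ(22) = 1, μ(23) = -1, μ(26) = 1, μ(29) = -1, μ(30) = -1, μ(31) = -1, μ(33) = 1, μ(34) = 1, μ(35) = 1, μ(37) = -1, μ(38) = 1, μ(39) = 1, μ(41) = -1, μ(42) = -1, μ(43) = -1, μ(46) = 1, μ(47) = -1, μ(51) = 1, μ(53) = -1, μ(55) = 1, μ(57) = 1, μ(58) = 1, μ(59) = -1, μ(61) = -1, μ(62) = 1, μ(65) = 1, μ(66) = -1, μ(67) = -1, μ(69) = 1, μ(70) = -1, μ(71) = -1, μ(73) = -1, μ(74) = 1, μ(77) = 1, μ(78) = -1, μ(79) = -1, μ(82) = 1, μ(83) = -1, μ(85) = 1, μ(86) = 1, μ(87) = 1, μ(89) = -1, μ(91) = 1, μ(93) = 1, μ(94) = 1, μ(95) = 1, μ(97) = -1, μ(101) = -1, μ(102) = -1, μ(103) = -1, μ(105) = -1, μ(106) = 1, μ(107) = -1, μ(109) = -1, μ(110) = -1, μ(111) = 1, μ(113) = -1, μ(114) = -1, μ(115) = 1, μ(118) = 1, μ(119) = 1, μ(122) = 1, μ(123) = 1, with μ = 0 on non-squarefree integers. Summing μ(k)/k for k where μ(k) ≠ 0 gives 23090940688334333795050585396213953208427071/3161005464041760778814520629154366249327468699 ≈ 0.0073. (PNT ⟺ this sum → 0 as n → ∞.)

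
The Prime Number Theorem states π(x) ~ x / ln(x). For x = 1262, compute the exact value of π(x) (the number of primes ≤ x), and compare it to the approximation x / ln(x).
π(1262) = 205;  x/ln(x) ≈ 176.74;  relative error ≈ 13.79%.

Directly count primes up to 1262: π(1262) = 205. The PNT approximation gives 1262/ln(1262) ≈ 1262/7.14045 ≈ 176.74. Relative error (π(x) − x/ln(x)) / π(x) ≈ 13.79%; the approximation is known to undercount slightly (Li(x) is a better estimate).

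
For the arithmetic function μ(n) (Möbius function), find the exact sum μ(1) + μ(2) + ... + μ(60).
Σ_{n ≤ 60} μ(n) = -1

Compute μ(n) for each 1 ≤ n ≤ 60: μ(1) = 1, μ(2) = -1, μ(3) = -1, μ(4) = 0, μ(5) = -1, μ(6) = 1, μ(7) = -1, μ(8) = 0, μ(9) = 0, μ(10) = 1, μ(11) = -1, μ(12) = 0, μ(13) = -1, μ(14) = 1, μ(15) = 1, μ(16) = 0, μ(17) = -1, μ(18) = 0, μ(19) = -1, μ(20) = 0, μ(21) = 1, μ(22) = 1, μ(23) = -1, μ(24) = 0, μ(25) = 0, μ(26) = 1, μ(27) = 0, μ(28) = 0, μ(29) = -1, μ(30) = -1, μ(31) = -1, μ(32) = 0, μ(33) = 1, μ(34) = 1, μ(35) = 1, μ(36) = 0, μ(37) = -1, μ(38) = 1, μ(39) = 1, μ(40) = 0, μ(41) = -1, μ(42) = -1, μ(43) = -1, μ(44) = 0, μ(45) = 0, μ(46) = 1, μ(47) = -1, μ(48) = 0, μ(49) = 0, μ(50) = 0, μ(51) = 1, μ(52) = 0, μ(53) = -1, μ(54) = 0, μ(55) = 1, μ(56) = 0, μ(57) = 1, μ(58) = 1, μ(59) = -1, μ(60) = 0. Summing all 60 values: -1. (Mertens function M(x) = Σ_{n ≤ x} μ(n); on average M(x) should be small (PNT ⟺ M(x) = o(x)).)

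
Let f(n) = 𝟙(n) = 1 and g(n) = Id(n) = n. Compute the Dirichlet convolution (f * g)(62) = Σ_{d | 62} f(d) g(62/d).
(𝟙 * Id)(62) = 96

Divisors of 62: [1, 2, 31, 62]. For each d | 62:
  d = 1: 𝟙(1) · Id(62/1) = 1 · 62 = 62
  d = 2: 𝟙(2) · Id(62/2) = 1 · 31 = 31
  d = 31: 𝟙(31) · Id(62/31) = 1 · 2 = 2
  d = 62: 𝟙(62) · Id(62/62) = 1 · 1 = 1
Summing: (𝟙 * Id)(62) = 62 + 31 + 2 + 1 = 96.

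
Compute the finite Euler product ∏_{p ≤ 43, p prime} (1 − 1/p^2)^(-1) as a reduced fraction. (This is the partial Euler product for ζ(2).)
∏ = 1688189817927745147112851/1030750286035260801024000

The primes p ≤ 43 are [2, 3, 5, 7, 11, 13, 17, 19, 23, 29, 31, 37, 41, 43]. For each prime, (1 − 1/p^2)^(-1) = p^2 / (p^2 − 1). The product is (1 − 1/2^2)^(-1), (1 − 1/3^2)^(-1), (1 − 1/5^2)^(-1), (1 − 1/7^2)^(-1), (1 − 1/11^2)^(-1), (1 − 1/13^2)^(-1), (1 − 1/17^2)^(-1), (1 − 1/19^2)^(-1), (1 − 1/23^2)^(-1), (1 − 1/29^2)^(-1), (1 − 1/31^2)^(-1), (1 − 1/37^2)^(-1), (1 − 1/41^2)^(-1), (1 − 1/43^2)^(-1) = ∏ p^2 / (p^2 − 1) = 1688189817927745147112851/1030750286035260801024000.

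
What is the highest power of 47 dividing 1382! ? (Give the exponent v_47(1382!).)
v_47(1382!) = 29

Legendre's formula: v_p(n!) = Σ_{k ≥ 1} ⌊n / p^k⌋. For p = 47, n = 1382, the terms are:
  ⌊1382/47^1⌋ = ⌊1382/47⌋ = 29
(the next term ⌊1382/47^2⌋ = 0, terminating the sum). Summing: v_47(1382!) = 29 = 29.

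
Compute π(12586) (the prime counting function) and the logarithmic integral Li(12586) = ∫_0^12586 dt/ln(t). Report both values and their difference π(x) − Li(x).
π(12586) = 1503;  Li(12586) ≈ 1523.33;  π(x) − Li(x) ≈ -20.33.

Direct count of primes ≤ 12586 gives π(12586) = 1503. Numerical evaluation of the logarithmic integral gives Li(12586) ≈ 1523.33. The difference π(x) − Li(x) ≈ -20.33 is typically negative for small/moderate x (Li(x) overestimates), though Littlewood's theorem shows this sign changes infinitely often.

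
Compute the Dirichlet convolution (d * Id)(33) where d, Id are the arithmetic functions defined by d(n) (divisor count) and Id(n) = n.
(d * Id)(33) = 65

Divisors of 33: [1, 3, 11, 33]. For each d | 33:
  d = 1: d(1) · Id(33/1) = 1 · 33 = 33
  d = 3: d(3) · Id(33/3) = 2 · 11 = 22
  d = 11: d(11) · Id(33/11) = 2 · 3 = 6
  d = 33: d(33) · Id(33/33) = 4 · 1 = 4
Summing: (d * Id)(33) = 33 + 22 + 6 + 4 = 65.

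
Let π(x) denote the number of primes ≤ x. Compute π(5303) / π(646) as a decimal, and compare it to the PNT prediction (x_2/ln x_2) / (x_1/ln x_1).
π(5303)/π(646) = 703/117 ≈ 6.0085;  PNT prediction ≈ 6.1939.

π(646) = 117 and π(5303) = 703, so π(5303)/π(646) ≈ 6.0085. The PNT-predicted ratio is (5303/ln(5303)) / (646/ln(646)) ≈ 6.1939. The two agree to within a few percent, as expected.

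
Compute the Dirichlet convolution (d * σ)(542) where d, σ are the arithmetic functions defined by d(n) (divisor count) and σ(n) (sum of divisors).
(d * σ)(542) = 1370

Divisors of 542: [1, 2, 271, 542]. For each d | 542:
  d = 1: d(1) · σ(542/1) = 1 · 816 = 816
  d = 2: d(2) · σ(542/2) = 2 · 272 = 544
  d = 271: d(271) · σ(542/271) = 2 · 3 = 6
  d = 542: d(542) · σ(542/542) = 4 · 1 = 4
Summing: (d * σ)(542) = 816 + 544 + 6 + 4 = 1370.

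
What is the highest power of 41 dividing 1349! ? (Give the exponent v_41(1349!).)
v_41(1349!) = 32

Legendre's formula: v_p(n!) = Σ_{k ≥ 1} ⌊n / p^k⌋. For p = 41, n = 1349, the terms are:
  ⌊1349/41^1⌋ = ⌊1349/41⌋ = 32
(the next term ⌊1349/41^2⌋ = 0, terminating the sum). Summing: v_41(1349!) = 32 = 32.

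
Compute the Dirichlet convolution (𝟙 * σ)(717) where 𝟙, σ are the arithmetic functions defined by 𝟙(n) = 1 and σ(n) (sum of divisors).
(𝟙 * σ)(717) = 1205

Divisors of 717: [1, 3, 239, 717]. For each d | 717:
  d = 1: 𝟙(1) · σ(717/1) = 1 · 960 = 960
  d = 3: 𝟙(3) · σ(717/3) = 1 · 240 = 240
  d = 239: 𝟙(239) · σ(717/239) = 1 · 4 = 4
  d = 717: 𝟙(717) · σ(717/717) = 1 · 1 = 1
Summing: (𝟙 * σ)(717) = 960 + 240 + 4 + 1 = 1205.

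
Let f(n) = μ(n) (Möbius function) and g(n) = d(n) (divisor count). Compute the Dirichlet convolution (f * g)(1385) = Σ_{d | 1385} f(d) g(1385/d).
(μ * d)(1385) = 1

Divisors of 1385: [1, 5, 277, 1385]. For each d | 1385:
  d = 1: μ(1) · d(1385/1) = 1 · 4 = 4
  d = 5: μ(5) · d(1385/5) = -1 · 2 = -2
  d = 277: μ(277) · d(1385/277) = -1 · 2 = -2
  d = 1385: μ(1385) · d(1385/1385) = 1 · 1 = 1
Summing: (μ * d)(1385) = 4 + -2 + -2 + 1 = 1.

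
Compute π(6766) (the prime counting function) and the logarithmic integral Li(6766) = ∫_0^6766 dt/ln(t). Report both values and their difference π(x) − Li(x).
π(6766) = 871;  Li(6766) ≈ 887.85;  π(x) − Li(x) ≈ -16.85.

Direct count of primes ≤ 6766 gives π(6766) = 871. Numerical evaluation of the logarithmic integral gives Li(6766) ≈ 887.85. The difference π(x) − Li(x) ≈ -16.85 is typically negative for small/moderate x (Li(x) overestimates), though Littlewood's theorem shows this sign changes infinitely often.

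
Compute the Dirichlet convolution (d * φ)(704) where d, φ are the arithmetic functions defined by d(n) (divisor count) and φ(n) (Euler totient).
(d * φ)(704) = 1524

Divisors of 704: [1, 2, 4, 8, 11, 16, 22, 32, 44, 64, 88, 176, 352, 704]. For each d | 704:
  d = 1: d(1) · φ(704/1) = 1 · 320 = 320
  d = 2: d(2) · φ(704/2) = 2 · 160 = 320
  d = 4: d(4) · φ(704/4) = 3 · 80 = 240
  d = 8: d(8) · φ(704/8) = 4 · 40 = 160
  d = 11: d(11) · φ(704/11) = 2 · 32 = 64
  d = 16: d(16) · φ(704/16) = 5 · 20 = 100
  d = 22: d(22) · φ(704/22) = 4 · 16 = 64
  d = 32: d(32) · φ(704/32) = 6 · 10 = 60
  d = 44: d(44) · φ(704/44) = 6 · 8 = 48
  d = 64: d(64) · φ(704/64) = 7 · 10 = 70
  d = 88: d(88) · φ(704/88) = 8 · 4 = 32
  d = 176: d(176) · φ(704/176) = 10 · 2 = 20
  d = 352: d(352) · φ(704/352) = 12 · 1 = 12
  d = 704: d(704) · φ(704/704) = 14 · 1 = 14
Summing: (d * φ)(704) = 320 + 320 + 240 + 160 + 64 + 100 + 64 + 60 + 48 + 70 + 32 + 20 + 12 + 14 = 1524.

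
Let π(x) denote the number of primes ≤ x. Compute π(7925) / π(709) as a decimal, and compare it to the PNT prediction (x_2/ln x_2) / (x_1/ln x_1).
π(7925)/π(709) = 1000/127 ≈ 7.8740;  PNT prediction ≈ 8.1723.

π(709) = 127 and π(7925) = 1000, so π(7925)/π(709) ≈ 7.8740. The PNT-predicted ratio is (7925/ln(7925)) / (709/ln(709)) ≈ 8.1723. The two agree to within a few percent, as expected.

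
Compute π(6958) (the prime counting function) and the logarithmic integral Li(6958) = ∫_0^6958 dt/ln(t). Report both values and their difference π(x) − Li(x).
π(6958) = 892;  Li(6958) ≈ 909.59;  π(x) − Li(x) ≈ -17.59.

Direct count of primes ≤ 6958 gives π(6958) = 892. Numerical evaluation of the logarithmic integral gives Li(6958) ≈ 909.59. The difference π(x) − Li(x) ≈ -17.59 is typically negative for small/moderate x (Li(x) overestimates), though Littlewood's theorem shows this sign changes infinitely often.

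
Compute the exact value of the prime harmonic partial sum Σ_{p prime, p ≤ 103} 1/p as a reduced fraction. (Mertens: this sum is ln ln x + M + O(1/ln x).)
Σ 1/p = 43710588286712969019768170103664304877397/23984823528925228172706521638692258396210

π(103) = 27, so the primes ≤ 103 are [2, 3, 5, 7, 11, 13, 17, 19, 23, 29, 31, 37, 41, 43, 47, 53, 59, 61, 67, 71, 73, 79, 83, 89, 97, 101, 103]. Summing 1/p over these primes: 43710588286712969019768170103664304877397/23984823528925228172706521638692258396210 ≈ 1.8224. Mertens estimate ln ln(103) + 0.2615 ≈ 1.7951.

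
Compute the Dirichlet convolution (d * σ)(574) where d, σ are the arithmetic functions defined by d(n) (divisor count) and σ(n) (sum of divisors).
(d * σ)(574) = 2200

Divisors of 574: [1, 2, 7, 14, 41, 82, 287, 574]. For each d | 574:
  d = 1: d(1) · σ(574/1) = 1 · 1008 = 1008
  d = 2: d(2) · σ(574/2) = 2 · 336 = 672
  d = 7: d(7) · σ(574/7) = 2 · 126 = 252
  d = 14: d(14) · σ(574/14) = 4 · 42 = 168
  d = 41: d(41) · σ(574/41) = 2 · 24 = 48
  d = 82: d(82) · σ(574/82) = 4 · 8 = 32
  d = 287: d(287) · σ(574/287) = 4 · 3 = 12
  d = 574: d(574) · σ(574/574) = 8 · 1 = 8
Summing: (d * σ)(574) = 1008 + 672 + 252 + 168 + 48 + 32 + 12 + 8 = 2200.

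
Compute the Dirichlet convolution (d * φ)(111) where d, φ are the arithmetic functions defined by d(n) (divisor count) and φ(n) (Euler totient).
(d * φ)(111) = 152

Divisors of 111: [1, 3, 37, 111]. For each d | 111:
  d = 1: d(1) · φ(111/1) = 1 · 72 = 72
  d = 3: d(3) · φ(111/3) = 2 · 36 = 72
  d = 37: d(37) · φ(111/37) = 2 · 2 = 4
  d = 111: d(111) · φ(111/111) = 4 · 1 = 4
Summing: (d * φ)(111) = 72 + 72 + 4 + 4 = 152.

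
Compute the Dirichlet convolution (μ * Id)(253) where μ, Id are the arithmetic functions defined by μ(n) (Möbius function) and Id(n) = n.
(μ * Id)(253) = 220

Divisors of 253: [1, 11, 23, 253]. For each d | 253:
  d = 1: μ(1) · Id(253/1) = 1 · 253 = 253
  d = 11: μ(11) · Id(253/11) = -1 · 23 = -23
  d = 23: μ(23) · Id(253/23) = -1 · 11 = -11
  d = 253: μ(253) · Id(253/253) = 1 · 1 = 1
Summing: (μ * Id)(253) = 253 + -23 + -11 + 1 = 220.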